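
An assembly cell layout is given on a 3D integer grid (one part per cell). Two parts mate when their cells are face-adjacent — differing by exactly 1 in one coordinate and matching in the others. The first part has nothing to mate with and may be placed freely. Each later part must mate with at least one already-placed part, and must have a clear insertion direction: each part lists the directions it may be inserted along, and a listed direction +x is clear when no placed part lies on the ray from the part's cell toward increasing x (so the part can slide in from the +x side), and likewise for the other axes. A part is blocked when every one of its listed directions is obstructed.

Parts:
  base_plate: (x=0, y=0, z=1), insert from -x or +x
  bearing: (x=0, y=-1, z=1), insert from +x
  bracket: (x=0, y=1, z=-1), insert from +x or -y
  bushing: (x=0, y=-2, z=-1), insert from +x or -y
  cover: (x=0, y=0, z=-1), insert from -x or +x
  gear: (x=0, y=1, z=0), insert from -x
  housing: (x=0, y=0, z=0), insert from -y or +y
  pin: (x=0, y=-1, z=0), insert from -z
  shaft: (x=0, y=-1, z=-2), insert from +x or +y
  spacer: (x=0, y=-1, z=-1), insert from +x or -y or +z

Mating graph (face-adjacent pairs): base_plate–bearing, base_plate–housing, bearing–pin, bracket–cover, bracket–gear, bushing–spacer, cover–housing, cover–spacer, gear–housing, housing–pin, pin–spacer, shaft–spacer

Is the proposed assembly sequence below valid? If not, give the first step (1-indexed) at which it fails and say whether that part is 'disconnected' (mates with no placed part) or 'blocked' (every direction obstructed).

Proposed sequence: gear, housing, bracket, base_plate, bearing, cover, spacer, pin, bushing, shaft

1. gear@(0, 1, 0) [-x clear] — {gear}
2. housing@(0, 0, 0) [-y clear] — {gear, housing}
3. bracket@(0, 1, -1) [+x clear] — {bracket, gear, housing}
4. base_plate@(0, 0, 1) [-x clear] — {base_plate, bracket, gear, housing}
5. bearing@(0, -1, 1) [+x clear] — {base_plate, bearing, bracket, gear, housing}
6. cover@(0, 0, -1) [-x clear] — {base_plate, bearing, bracket, cover, gear, housing}
7. spacer@(0, -1, -1) [+x clear] — {base_plate, bearing, bracket, cover, gear, housing, spacer}
8. pin@(0, -1, 0) — -z all obstructed ⇒ blocked

Invalid at step 8 (blocked)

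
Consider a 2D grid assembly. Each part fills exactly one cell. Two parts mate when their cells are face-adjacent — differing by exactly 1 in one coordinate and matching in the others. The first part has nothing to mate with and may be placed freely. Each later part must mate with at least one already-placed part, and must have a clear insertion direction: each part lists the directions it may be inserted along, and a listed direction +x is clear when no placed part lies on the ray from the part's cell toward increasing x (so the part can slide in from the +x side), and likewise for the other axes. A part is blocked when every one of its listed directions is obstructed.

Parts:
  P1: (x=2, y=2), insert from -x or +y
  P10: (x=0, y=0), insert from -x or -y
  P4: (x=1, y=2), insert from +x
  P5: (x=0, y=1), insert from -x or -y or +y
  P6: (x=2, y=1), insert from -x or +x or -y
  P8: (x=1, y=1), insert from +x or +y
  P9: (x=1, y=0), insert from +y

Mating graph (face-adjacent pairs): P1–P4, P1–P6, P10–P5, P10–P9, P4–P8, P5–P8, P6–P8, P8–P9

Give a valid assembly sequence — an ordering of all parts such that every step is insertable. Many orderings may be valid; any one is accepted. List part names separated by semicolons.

P9; P8; P6; P4; P1; P10; P5

1. P9@(1, 0) [+y clear] — {P9}
2. P8@(1, 1) [+x clear] — {P8, P9}
3. P6@(2, 1) [+x clear] — {P6, P8, P9}
4. P4@(1, 2) [+x clear] — {P4, P6, P8, P9}
5. P1@(2, 2) [+y clear] — {P1, P4, P6, P8, P9}
6. P10@(0, 0) [-x clear] — {P1, P10, P4, P6, P8, P9}
7. P5@(0, 1) [-x clear] — {P1, P10, P4, P5, P6, P8, P9}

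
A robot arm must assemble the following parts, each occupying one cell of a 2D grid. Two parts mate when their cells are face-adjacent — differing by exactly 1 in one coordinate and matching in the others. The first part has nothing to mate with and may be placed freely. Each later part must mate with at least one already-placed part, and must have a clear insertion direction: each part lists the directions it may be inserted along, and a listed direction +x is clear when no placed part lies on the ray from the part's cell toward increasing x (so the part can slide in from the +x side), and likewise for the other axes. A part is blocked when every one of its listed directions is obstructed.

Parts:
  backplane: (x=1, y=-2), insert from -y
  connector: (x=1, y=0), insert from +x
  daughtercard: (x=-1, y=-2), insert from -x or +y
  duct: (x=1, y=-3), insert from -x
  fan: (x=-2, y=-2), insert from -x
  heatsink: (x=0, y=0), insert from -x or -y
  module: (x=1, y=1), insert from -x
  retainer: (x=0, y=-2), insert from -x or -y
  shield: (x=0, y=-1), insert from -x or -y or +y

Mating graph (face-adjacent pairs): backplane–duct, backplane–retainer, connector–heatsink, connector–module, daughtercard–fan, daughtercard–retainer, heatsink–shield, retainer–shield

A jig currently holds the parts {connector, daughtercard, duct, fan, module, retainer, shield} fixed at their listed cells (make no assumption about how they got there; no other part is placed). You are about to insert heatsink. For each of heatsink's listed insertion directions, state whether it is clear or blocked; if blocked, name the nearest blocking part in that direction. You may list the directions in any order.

-x: clear; -y: blocked by shield

-x: ray from heatsink(0, 0) has no placed part ⇒ clear
-y: nearest on ray is shield@(0, -1) ⇒ blocked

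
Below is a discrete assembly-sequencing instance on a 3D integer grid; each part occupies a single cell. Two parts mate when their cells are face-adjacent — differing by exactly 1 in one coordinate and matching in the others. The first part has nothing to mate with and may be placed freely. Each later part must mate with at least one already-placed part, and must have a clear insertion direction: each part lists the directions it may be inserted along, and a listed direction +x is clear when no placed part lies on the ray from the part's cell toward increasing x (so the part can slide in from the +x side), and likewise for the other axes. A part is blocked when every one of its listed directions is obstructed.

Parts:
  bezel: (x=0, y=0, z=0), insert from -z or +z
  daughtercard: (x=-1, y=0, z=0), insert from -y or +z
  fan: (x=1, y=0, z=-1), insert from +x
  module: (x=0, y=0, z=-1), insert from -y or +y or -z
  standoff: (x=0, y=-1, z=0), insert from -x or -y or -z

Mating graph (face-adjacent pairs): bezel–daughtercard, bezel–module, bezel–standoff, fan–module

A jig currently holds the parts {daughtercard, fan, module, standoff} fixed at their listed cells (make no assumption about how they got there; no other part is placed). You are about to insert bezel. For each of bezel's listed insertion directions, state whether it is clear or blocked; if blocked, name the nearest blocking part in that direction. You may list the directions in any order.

+z: clear; -z: blocked by module

-z: nearest on ray is module@(0, 0, -1) ⇒ blocked
+z: ray from bezel(0, 0, 0) has no placed part ⇒ clear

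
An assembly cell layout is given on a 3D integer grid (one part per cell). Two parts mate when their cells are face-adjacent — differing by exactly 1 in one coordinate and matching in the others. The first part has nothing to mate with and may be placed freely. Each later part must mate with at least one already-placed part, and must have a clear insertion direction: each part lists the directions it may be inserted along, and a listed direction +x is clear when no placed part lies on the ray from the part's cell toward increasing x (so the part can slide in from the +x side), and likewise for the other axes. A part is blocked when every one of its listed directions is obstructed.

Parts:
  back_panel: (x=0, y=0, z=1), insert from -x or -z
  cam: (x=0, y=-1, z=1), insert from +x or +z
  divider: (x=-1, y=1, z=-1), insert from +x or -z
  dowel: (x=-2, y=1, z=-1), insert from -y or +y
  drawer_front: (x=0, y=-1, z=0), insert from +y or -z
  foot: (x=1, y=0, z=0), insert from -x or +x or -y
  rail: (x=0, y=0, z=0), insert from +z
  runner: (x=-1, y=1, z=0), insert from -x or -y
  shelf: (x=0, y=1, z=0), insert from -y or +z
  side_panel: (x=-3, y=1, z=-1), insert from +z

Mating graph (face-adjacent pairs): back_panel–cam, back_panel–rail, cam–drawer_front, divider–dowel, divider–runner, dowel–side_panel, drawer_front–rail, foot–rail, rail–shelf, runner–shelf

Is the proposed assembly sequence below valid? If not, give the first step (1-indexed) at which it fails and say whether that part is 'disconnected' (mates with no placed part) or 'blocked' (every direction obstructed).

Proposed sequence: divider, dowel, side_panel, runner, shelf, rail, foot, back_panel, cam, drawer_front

1. divider@(-1, 1, -1) [+x clear] — {divider}
2. dowel@(-2, 1, -1) [-y clear] — {divider, dowel}
3. side_panel@(-3, 1, -1) [+z clear] — {divider, dowel, side_panel}
4. runner@(-1, 1, 0) [-x clear] — {divider, dowel, runner, side_panel}
5. shelf@(0, 1, 0) [-y clear] — {divider, dowel, runner, shelf, side_panel}
6. rail@(0, 0, 0) [+z clear] — {divider, dowel, rail, runner, shelf, side_panel}
7. foot@(1, 0, 0) [+x clear] — {divider, dowel, foot, rail, runner, shelf, side_panel}
8. back_panel@(0, 0, 1) [-x clear] — {back_panel, divider, dowel, foot, rail, runner, shelf, side_panel}
9. cam@(0, -1, 1) [+x clear] — {back_panel, cam, divider, dowel, foot, rail, runner, shelf, side_panel}
10. drawer_front@(0, -1, 0) [-z clear] — {back_panel, cam, divider, dowel, drawer_front, foot, rail, runner, shelf, side_panel}

Valid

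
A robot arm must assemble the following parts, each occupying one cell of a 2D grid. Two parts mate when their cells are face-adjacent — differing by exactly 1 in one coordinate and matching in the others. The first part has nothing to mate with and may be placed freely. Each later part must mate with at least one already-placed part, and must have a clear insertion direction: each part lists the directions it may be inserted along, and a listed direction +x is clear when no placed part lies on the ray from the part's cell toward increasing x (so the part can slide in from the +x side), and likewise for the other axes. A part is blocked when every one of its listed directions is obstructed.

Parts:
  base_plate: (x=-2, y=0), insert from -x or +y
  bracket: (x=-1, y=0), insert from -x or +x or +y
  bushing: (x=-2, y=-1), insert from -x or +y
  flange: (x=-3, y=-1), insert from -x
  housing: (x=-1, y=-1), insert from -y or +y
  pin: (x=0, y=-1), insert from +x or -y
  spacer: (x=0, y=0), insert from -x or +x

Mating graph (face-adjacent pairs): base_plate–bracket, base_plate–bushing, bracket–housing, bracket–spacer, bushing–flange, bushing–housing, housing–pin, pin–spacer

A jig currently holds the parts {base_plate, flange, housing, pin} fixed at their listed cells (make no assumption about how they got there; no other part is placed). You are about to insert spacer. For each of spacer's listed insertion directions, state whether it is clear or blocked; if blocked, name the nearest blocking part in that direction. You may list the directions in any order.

-x: nearest on ray is base_plate@(-2, 0) ⇒ blocked
+x: ray from spacer(0, 0) has no placed part ⇒ clear

+x: clear; -x: blocked by base_plate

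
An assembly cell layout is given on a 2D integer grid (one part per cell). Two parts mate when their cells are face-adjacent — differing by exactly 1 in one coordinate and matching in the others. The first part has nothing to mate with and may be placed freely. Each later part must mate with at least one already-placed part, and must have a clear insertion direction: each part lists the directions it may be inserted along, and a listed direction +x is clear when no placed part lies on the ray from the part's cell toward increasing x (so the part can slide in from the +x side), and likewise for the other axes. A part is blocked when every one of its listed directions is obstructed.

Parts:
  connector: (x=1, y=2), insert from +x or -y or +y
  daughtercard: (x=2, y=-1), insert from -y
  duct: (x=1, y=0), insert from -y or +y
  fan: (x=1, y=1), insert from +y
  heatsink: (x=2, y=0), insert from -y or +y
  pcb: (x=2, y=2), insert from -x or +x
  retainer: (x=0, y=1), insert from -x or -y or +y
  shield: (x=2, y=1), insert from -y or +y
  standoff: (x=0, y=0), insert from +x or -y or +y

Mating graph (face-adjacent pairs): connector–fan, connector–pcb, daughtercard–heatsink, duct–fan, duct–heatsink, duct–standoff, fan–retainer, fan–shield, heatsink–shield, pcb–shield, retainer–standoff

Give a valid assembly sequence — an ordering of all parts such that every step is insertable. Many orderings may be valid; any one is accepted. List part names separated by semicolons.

daughtercard; heatsink; duct; shield; fan; standoff; pcb; retainer; connector

1. daughtercard@(2, -1) [-y clear] — {daughtercard}
2. heatsink@(2, 0) [+y clear] — {daughtercard, heatsink}
3. duct@(1, 0) [-y clear] — {daughtercard, duct, heatsink}
4. shield@(2, 1) [+y clear] — {daughtercard, duct, heatsink, shield}
5. fan@(1, 1) [+y clear] — {daughtercard, duct, fan, heatsink, shield}
6. standoff@(0, 0) [-y clear] — {daughtercard, duct, fan, heatsink, shield, standoff}
7. pcb@(2, 2) [-x clear] — {daughtercard, duct, fan, heatsink, pcb, shield, standoff}
8. retainer@(0, 1) [-x clear] — {daughtercard, duct, fan, heatsink, pcb, retainer, shield, standoff}
9. connector@(1, 2) [+y clear] — {connector, daughtercard, duct, fan, heatsink, pcb, retainer, shield, standoff}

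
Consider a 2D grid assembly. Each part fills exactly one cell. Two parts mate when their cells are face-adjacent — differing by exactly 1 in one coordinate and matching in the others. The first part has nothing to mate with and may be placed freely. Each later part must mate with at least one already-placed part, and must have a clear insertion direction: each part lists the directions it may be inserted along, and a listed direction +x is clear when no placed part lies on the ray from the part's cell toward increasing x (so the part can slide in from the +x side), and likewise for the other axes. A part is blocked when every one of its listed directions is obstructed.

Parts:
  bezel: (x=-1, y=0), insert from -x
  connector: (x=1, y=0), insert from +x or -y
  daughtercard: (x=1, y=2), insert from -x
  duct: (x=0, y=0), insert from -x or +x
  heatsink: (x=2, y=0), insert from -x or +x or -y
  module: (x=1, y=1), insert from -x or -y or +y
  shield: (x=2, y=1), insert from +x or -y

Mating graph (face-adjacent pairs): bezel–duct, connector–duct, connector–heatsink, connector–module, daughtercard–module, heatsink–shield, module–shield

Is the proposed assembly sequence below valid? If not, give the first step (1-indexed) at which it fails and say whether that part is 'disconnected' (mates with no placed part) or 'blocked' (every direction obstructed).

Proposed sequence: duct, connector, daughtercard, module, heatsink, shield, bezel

1. duct@(0, 0) [-x clear] — {duct}
2. connector@(1, 0) [+x clear] — {connector, duct}
3. daughtercard@(1, 2) — no placed neighbour ⇒ disconnected

Invalid at step 3 (disconnected)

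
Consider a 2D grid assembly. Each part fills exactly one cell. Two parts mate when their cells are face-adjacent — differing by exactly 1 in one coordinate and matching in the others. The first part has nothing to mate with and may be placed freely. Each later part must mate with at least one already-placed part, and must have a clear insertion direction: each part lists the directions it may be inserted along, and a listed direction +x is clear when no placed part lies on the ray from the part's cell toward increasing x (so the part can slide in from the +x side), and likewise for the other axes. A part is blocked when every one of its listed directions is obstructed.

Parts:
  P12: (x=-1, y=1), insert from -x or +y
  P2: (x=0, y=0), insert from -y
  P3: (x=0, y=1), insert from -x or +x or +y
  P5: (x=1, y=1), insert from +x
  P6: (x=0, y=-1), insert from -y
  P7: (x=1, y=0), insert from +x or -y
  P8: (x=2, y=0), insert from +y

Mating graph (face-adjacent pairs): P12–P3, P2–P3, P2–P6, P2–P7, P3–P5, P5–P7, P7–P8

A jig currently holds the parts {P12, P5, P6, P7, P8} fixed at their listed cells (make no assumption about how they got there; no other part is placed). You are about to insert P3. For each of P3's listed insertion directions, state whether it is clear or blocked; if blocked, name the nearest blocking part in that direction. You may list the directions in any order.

-x: nearest on ray is P12@(-1, 1) ⇒ blocked
+x: nearest on ray is P5@(1, 1) ⇒ blocked
+y: ray from P3(0, 1) has no placed part ⇒ clear

+x: blocked by P5; +y: clear; -x: blocked by P12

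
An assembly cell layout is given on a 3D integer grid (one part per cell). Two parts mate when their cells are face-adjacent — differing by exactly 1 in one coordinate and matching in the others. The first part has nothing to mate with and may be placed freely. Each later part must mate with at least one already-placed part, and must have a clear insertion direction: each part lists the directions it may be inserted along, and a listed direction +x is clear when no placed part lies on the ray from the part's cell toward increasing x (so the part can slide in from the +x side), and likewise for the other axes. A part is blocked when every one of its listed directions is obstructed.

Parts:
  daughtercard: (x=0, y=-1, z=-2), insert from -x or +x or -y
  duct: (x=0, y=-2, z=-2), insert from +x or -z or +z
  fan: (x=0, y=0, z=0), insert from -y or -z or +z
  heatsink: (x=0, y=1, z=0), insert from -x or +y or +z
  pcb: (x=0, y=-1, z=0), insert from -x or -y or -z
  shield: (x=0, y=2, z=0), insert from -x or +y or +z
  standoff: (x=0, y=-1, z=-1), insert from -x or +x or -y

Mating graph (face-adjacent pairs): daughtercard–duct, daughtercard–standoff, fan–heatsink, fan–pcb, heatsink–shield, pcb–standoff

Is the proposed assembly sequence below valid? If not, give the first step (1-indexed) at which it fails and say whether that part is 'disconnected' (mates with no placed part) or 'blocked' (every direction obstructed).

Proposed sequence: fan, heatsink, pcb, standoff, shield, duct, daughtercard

1. fan@(0, 0, 0) [-y clear] — {fan}
2. heatsink@(0, 1, 0) [-x clear] — {fan, heatsink}
3. pcb@(0, -1, 0) [-x clear] — {fan, heatsink, pcb}
4. standoff@(0, -1, -1) [-x clear] — {fan, heatsink, pcb, standoff}
5. shield@(0, 2, 0) [-x clear] — {fan, heatsink, pcb, shield, standoff}
6. duct@(0, -2, -2) — no placed neighbour ⇒ disconnected

Invalid at step 6 (disconnected)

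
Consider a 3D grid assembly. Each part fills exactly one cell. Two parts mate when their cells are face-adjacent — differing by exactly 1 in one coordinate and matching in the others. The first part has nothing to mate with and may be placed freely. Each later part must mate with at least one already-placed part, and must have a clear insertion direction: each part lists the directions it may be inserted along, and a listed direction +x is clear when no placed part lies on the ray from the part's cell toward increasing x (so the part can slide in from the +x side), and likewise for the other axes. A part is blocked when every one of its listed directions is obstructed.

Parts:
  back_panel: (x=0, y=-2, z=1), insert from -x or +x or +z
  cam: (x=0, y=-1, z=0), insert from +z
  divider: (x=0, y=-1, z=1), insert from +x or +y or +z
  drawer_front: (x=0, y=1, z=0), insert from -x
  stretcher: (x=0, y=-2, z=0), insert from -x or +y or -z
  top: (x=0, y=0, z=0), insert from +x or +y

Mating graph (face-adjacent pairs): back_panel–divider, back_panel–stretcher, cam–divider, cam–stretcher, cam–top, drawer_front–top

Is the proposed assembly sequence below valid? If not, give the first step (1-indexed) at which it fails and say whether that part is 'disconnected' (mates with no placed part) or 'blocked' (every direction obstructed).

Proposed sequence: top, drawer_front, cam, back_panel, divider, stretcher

Invalid at step 4 (disconnected)

1. top@(0, 0, 0) [+x clear] — {top}
2. drawer_front@(0, 1, 0) [-x clear] — {drawer_front, top}
3. cam@(0, -1, 0) [+z clear] — {cam, drawer_front, top}
4. back_panel@(0, -2, 1) — no placed neighbour ⇒ disconnected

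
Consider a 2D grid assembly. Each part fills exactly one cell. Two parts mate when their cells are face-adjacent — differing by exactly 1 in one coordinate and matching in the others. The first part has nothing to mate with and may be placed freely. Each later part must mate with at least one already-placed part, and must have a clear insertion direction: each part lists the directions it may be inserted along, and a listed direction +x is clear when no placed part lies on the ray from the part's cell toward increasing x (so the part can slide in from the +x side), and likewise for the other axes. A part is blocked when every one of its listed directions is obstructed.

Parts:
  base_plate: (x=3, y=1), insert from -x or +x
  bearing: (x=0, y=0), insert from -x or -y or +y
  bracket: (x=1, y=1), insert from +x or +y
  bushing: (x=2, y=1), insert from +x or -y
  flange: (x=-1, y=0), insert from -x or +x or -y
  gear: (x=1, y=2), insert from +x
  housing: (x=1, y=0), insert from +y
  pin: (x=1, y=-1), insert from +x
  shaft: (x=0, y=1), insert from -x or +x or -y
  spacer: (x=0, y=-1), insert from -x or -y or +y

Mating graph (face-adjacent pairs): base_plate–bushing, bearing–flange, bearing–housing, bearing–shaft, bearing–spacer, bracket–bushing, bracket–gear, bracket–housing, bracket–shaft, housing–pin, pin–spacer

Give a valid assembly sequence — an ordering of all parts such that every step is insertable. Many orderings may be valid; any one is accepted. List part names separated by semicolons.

shaft; bearing; flange; spacer; pin; housing; bracket; bushing; base_plate; gear

1. shaft@(0, 1) [-x clear] — {shaft}
2. bearing@(0, 0) [-x clear] — {bearing, shaft}
3. flange@(-1, 0) [-x clear] — {bearing, flange, shaft}
4. spacer@(0, -1) [-x clear] — {bearing, flange, shaft, spacer}
5. pin@(1, -1) [+x clear] — {bearing, flange, pin, shaft, spacer}
6. housing@(1, 0) [+y clear] — {bearing, flange, housing, pin, shaft, spacer}
7. bracket@(1, 1) [+x clear] — {bearing, bracket, flange, housing, pin, shaft, spacer}
8. bushing@(2, 1) [+x clear] — {bearing, bracket, bushing, flange, housing, pin, shaft, spacer}
9. base_plate@(3, 1) [+x clear] — {base_plate, bearing, bracket, bushing, flange, housing, pin, shaft, spacer}
10. gear@(1, 2) [+x clear] — {base_plate, bearing, bracket, bushing, flange, gear, housing, pin, shaft, spacer}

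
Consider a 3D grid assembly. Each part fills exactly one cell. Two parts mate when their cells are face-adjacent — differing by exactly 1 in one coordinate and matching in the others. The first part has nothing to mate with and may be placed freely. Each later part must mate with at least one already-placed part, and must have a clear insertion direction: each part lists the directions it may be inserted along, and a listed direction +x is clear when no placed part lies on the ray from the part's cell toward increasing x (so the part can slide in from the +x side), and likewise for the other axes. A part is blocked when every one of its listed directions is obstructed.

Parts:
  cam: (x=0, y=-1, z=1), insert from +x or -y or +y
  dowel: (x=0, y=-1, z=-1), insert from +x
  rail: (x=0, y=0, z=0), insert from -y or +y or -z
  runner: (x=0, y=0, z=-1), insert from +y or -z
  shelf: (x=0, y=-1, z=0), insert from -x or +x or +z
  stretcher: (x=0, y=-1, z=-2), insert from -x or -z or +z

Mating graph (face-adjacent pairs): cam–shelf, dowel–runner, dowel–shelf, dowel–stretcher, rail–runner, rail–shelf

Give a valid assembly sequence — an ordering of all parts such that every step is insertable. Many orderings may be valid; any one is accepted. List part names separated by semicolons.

runner; dowel; shelf; cam; stretcher; rail

1. runner@(0, 0, -1) [+y clear] — {runner}
2. dowel@(0, -1, -1) [+x clear] — {dowel, runner}
3. shelf@(0, -1, 0) [-x clear] — {dowel, runner, shelf}
4. cam@(0, -1, 1) [+x clear] — {cam, dowel, runner, shelf}
5. stretcher@(0, -1, -2) [-x clear] — {cam, dowel, runner, shelf, stretcher}
6. rail@(0, 0, 0) [+y clear] — {cam, dowel, rail, runner, shelf, stretcher}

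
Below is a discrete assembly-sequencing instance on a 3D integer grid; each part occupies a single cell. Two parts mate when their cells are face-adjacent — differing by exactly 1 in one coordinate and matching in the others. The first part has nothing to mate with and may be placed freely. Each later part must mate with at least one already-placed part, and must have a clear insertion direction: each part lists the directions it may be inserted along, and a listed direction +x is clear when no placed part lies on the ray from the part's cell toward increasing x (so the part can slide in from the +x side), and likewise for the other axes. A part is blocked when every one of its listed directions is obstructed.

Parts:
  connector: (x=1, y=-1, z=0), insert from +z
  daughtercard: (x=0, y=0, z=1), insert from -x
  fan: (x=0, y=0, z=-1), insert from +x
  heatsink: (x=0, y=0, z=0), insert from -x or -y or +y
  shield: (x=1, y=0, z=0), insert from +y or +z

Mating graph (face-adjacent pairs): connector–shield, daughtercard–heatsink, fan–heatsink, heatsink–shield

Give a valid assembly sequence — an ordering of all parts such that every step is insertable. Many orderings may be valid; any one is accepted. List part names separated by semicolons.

1. heatsink@(0, 0, 0) [-x clear] — {heatsink}
2. fan@(0, 0, -1) [+x clear] — {fan, heatsink}
3. daughtercard@(0, 0, 1) [-x clear] — {daughtercard, fan, heatsink}
4. shield@(1, 0, 0) [+y clear] — {daughtercard, fan, heatsink, shield}
5. connector@(1, -1, 0) [+z clear] — {connector, daughtercard, fan, heatsink, shield}

heatsink; fan; daughtercard; shield; connector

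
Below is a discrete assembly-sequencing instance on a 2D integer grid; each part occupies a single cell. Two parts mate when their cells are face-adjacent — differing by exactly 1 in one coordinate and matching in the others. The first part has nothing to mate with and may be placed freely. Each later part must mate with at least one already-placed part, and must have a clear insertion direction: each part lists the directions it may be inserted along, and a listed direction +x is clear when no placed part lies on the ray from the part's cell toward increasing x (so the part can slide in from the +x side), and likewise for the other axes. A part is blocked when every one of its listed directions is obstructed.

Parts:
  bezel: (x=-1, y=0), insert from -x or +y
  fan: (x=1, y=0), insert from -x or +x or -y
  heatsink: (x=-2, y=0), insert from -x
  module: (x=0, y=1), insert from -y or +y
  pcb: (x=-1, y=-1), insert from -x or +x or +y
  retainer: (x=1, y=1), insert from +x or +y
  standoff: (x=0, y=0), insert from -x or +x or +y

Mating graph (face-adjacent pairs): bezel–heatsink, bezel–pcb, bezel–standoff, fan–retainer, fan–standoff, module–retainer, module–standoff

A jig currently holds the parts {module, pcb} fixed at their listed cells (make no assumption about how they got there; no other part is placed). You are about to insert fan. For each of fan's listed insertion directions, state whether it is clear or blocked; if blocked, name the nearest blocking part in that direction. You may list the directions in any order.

-x: ray from fan(1, 0) has no placed part ⇒ clear
+x: ray from fan(1, 0) has no placed part ⇒ clear
-y: ray from fan(1, 0) has no placed part ⇒ clear

+x: clear; -x: clear; -y: clear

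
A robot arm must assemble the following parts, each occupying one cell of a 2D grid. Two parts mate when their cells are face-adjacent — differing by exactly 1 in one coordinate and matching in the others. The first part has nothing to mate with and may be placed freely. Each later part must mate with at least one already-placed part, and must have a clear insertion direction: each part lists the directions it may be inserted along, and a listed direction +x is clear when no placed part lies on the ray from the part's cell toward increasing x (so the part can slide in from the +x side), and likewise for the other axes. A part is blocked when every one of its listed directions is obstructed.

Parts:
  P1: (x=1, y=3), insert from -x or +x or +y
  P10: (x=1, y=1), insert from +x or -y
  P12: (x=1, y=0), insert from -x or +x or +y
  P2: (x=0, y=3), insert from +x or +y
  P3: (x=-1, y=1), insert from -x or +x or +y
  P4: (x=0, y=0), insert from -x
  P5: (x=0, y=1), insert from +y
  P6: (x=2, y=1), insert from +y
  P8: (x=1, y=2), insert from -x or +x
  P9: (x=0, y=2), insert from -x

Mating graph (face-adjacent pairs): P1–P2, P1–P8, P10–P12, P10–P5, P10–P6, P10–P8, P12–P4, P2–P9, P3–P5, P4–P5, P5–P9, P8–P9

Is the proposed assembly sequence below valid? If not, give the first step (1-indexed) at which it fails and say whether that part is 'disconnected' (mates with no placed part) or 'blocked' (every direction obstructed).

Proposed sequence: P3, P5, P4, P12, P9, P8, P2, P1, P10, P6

Valid

1. P3@(-1, 1) [-x clear] — {P3}
2. P5@(0, 1) [+y clear] — {P3, P5}
3. P4@(0, 0) [-x clear] — {P3, P4, P5}
4. P12@(1, 0) [+x clear] — {P12, P3, P4, P5}
5. P9@(0, 2) [-x clear] — {P12, P3, P4, P5, P9}
6. P8@(1, 2) [+x clear] — {P12, P3, P4, P5, P8, P9}
7. P2@(0, 3) [+x clear] — {P12, P2, P3, P4, P5, P8, P9}
8. P1@(1, 3) [+x clear] — {P1, P12, P2, P3, P4, P5, P8, P9}
9. P10@(1, 1) [+x clear] — {P1, P10, P12, P2, P3, P4, P5, P8, P9}
10. P6@(2, 1) [+y clear] — {P1, P10, P12, P2, P3, P4, P5, P6, P8, P9}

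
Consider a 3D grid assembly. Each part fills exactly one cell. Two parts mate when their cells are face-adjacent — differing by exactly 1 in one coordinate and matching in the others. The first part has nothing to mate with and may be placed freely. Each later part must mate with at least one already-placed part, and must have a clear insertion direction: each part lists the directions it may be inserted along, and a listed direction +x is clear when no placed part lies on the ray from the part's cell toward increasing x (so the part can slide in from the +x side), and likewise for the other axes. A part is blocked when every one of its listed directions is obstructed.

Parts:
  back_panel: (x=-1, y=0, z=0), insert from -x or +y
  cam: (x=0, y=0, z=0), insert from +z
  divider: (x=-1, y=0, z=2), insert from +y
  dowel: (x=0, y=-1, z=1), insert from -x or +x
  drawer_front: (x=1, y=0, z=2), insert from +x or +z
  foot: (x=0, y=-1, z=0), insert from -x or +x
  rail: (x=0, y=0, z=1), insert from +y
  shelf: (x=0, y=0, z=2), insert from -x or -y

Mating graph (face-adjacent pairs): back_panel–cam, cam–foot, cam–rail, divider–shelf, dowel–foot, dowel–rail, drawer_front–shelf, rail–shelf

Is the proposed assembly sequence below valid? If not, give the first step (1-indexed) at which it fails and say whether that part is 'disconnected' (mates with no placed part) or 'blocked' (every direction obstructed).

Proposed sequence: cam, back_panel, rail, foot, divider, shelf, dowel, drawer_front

1. cam@(0, 0, 0) [+z clear] — {cam}
2. back_panel@(-1, 0, 0) [-x clear] — {back_panel, cam}
3. rail@(0, 0, 1) [+y clear] — {back_panel, cam, rail}
4. foot@(0, -1, 0) [-x clear] — {back_panel, cam, foot, rail}
5. divider@(-1, 0, 2) — no placed neighbour ⇒ disconnected

Invalid at step 5 (disconnected)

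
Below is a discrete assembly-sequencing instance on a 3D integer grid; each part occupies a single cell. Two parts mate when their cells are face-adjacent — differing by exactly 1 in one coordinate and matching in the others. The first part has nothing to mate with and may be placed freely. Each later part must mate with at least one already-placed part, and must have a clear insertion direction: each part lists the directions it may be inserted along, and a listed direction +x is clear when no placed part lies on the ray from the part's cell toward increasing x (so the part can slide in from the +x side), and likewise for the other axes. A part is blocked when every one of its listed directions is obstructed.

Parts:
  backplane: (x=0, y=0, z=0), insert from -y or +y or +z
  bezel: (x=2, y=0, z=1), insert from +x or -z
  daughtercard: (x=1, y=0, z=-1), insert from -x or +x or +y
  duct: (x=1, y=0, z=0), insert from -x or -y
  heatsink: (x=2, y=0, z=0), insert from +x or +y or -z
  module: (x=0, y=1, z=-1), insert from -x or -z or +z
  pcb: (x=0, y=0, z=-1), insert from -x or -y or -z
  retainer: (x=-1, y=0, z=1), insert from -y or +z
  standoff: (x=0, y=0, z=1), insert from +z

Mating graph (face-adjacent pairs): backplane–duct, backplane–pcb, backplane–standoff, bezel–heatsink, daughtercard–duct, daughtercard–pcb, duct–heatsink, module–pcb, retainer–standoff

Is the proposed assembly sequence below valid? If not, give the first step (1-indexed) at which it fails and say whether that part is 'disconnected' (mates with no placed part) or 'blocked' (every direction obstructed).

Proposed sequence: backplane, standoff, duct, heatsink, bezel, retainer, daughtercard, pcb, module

1. backplane@(0, 0, 0) [-y clear] — {backplane}
2. standoff@(0, 0, 1) [+z clear] — {backplane, standoff}
3. duct@(1, 0, 0) [-y clear] — {backplane, duct, standoff}
4. heatsink@(2, 0, 0) [+x clear] — {backplane, duct, heatsink, standoff}
5. bezel@(2, 0, 1) [+x clear] — {backplane, bezel, duct, heatsink, standoff}
6. retainer@(-1, 0, 1) [-y clear] — {backplane, bezel, duct, heatsink, retainer, standoff}
7. daughtercard@(1, 0, -1) [-x clear] — {backplane, bezel, daughtercard, duct, heatsink, retainer, standoff}
8. pcb@(0, 0, -1) [-x clear] — {backplane, bezel, daughtercard, duct, heatsink, pcb, retainer, standoff}
9. module@(0, 1, -1) [-x clear] — {backplane, bezel, daughtercard, duct, heatsink, module, pcb, retainer, standoff}

Valid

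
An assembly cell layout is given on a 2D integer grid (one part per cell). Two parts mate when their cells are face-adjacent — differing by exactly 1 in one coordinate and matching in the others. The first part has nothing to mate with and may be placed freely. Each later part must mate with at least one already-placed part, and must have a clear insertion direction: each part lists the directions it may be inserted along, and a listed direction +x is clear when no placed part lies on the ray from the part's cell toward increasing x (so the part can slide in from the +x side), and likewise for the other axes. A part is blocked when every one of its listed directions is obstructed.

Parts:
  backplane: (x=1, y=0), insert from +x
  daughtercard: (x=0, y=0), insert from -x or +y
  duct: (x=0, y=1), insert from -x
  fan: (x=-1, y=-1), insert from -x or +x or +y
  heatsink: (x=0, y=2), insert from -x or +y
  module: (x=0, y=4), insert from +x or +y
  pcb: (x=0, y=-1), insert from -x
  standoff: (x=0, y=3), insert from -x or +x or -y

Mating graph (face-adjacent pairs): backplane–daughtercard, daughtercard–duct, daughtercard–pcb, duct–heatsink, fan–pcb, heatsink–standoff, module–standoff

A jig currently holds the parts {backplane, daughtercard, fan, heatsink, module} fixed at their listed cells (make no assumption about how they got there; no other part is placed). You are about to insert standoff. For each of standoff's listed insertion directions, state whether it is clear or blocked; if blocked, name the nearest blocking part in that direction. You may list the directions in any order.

+x: clear; -x: clear; -y: blocked by heatsink

-x: ray from standoff(0, 3) has no placed part ⇒ clear
+x: ray from standoff(0, 3) has no placed part ⇒ clear
-y: nearest on ray is heatsink@(0, 2) ⇒ blocked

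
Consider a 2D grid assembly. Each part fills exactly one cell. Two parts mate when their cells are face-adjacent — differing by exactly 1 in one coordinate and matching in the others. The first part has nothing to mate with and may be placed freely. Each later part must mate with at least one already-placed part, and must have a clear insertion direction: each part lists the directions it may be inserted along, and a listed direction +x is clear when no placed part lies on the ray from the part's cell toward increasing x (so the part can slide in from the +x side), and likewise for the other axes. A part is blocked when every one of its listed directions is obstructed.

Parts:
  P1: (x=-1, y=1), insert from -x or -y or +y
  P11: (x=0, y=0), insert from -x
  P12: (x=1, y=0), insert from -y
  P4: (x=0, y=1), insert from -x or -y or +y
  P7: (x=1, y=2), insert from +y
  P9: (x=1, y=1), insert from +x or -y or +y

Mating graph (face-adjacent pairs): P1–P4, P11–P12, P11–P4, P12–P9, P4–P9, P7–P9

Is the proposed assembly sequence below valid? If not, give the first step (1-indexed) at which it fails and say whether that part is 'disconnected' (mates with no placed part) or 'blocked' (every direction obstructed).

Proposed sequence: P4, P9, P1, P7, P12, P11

Valid

1. P4@(0, 1) [-x clear] — {P4}
2. P9@(1, 1) [+x clear] — {P4, P9}
3. P1@(-1, 1) [-x clear] — {P1, P4, P9}
4. P7@(1, 2) [+y clear] — {P1, P4, P7, P9}
5. P12@(1, 0) [-y clear] — {P1, P12, P4, P7, P9}
6. P11@(0, 0) [-x clear] — {P1, P11, P12, P4, P7, P9}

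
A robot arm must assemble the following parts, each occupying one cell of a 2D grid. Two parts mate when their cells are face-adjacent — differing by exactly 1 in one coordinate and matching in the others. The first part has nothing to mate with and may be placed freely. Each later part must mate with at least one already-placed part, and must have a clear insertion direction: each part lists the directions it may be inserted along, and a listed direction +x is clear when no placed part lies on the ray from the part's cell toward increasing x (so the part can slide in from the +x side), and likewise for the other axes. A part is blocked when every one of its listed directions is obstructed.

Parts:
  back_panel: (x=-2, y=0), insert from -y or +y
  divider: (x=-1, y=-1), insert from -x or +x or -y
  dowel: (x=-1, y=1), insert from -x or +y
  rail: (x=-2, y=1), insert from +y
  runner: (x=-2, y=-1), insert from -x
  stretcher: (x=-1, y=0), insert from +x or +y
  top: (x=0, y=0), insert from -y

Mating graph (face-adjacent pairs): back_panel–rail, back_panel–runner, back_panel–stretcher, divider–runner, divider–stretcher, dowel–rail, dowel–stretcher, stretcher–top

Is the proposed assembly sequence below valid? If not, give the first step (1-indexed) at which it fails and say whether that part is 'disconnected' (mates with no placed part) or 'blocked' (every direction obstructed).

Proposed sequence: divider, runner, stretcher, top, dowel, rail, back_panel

Invalid at step 7 (blocked)

1. divider@(-1, -1) [-x clear] — {divider}
2. runner@(-2, -1) [-x clear] — {divider, runner}
3. stretcher@(-1, 0) [+x clear] — {divider, runner, stretcher}
4. top@(0, 0) [-y clear] — {divider, runner, stretcher, top}
5. dowel@(-1, 1) [-x clear] — {divider, dowel, runner, stretcher, top}
6. rail@(-2, 1) [+y clear] — {divider, dowel, rail, runner, stretcher, top}
7. back_panel@(-2, 0) — -y/+y all obstructed ⇒ blocked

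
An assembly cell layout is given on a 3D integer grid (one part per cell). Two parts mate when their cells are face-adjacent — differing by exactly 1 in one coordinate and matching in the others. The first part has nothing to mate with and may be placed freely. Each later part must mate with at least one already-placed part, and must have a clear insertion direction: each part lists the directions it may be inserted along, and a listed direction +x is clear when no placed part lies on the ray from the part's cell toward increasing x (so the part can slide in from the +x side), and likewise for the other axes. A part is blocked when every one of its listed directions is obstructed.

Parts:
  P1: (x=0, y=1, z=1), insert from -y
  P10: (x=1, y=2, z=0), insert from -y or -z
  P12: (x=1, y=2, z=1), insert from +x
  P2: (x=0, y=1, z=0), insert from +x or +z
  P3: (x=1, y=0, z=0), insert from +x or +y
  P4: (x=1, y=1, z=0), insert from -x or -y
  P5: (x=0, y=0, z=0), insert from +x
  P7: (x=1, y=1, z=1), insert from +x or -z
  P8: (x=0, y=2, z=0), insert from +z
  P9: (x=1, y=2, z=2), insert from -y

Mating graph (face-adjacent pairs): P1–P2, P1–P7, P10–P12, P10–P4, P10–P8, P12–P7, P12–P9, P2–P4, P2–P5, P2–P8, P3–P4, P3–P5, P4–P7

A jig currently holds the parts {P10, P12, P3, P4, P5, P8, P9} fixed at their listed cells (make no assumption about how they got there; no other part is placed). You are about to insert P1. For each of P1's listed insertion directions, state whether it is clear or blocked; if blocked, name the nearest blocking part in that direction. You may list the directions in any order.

-y: ray from P1(0, 1, 1) has no placed part ⇒ clear

-y: clear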